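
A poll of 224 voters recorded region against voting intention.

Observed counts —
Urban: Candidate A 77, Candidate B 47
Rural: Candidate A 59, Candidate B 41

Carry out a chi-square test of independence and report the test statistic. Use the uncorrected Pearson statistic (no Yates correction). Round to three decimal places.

Row totals: 124, 100. Column totals: 136, 88. Grand total N = 224.
Expected counts (row total × column total / N):
  Urban, Candidate A: 124×136/224 = 75.2857
  Urban, Candidate B: 124×88/224 = 48.7143
  Rural, Candidate A: 100×136/224 = 60.7143
  Rural, Candidate B: 100×88/224 = 39.2857
Contributions (O − E)²/E:
  (77 − 75.2857)²/75.2857 = 0.0390
  (47 − 48.7143)²/48.7143 = 0.0603
  (59 − 60.7143)²/60.7143 = 0.0484
  (41 − 39.2857)²/39.2857 = 0.0748
χ² = 0.0390 + 0.0603 + 0.0484 + 0.0748 = 0.223

0.223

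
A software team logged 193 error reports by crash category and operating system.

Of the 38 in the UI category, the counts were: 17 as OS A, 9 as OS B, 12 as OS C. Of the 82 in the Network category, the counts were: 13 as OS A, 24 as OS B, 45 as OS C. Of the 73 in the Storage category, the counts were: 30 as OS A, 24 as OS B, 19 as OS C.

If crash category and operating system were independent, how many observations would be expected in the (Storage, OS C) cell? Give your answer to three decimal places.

Row total (Storage) = 73; column total (OS C) = 76; grand total N = 193.
Expected count = (row total × column total) / N = 73 × 76 / 193 = 28.746.

28.746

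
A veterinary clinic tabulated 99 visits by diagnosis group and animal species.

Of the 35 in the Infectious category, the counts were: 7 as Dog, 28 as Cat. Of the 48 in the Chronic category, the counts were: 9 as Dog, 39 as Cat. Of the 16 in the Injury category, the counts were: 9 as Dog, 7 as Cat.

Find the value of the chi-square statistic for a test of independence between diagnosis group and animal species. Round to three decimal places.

9.731

Row totals: 35, 48, 16. Column totals: 25, 74. Grand total N = 99.
Expected counts (row total × column total / N):
  Infectious, Dog: 35×25/99 = 8.8384
  Infectious, Cat: 35×74/99 = 26.1616
  Chronic, Dog: 48×25/99 = 12.1212
  Chronic, Cat: 48×74/99 = 35.8788
  Injury, Dog: 16×25/99 = 4.0404
  Injury, Cat: 16×74/99 = 11.9596
Contributions (O − E)²/E:
  (7 − 8.8384)²/8.8384 = 0.3824
  (28 − 26.1616)²/26.1616 = 0.1292
  (9 − 12.1212)²/12.1212 = 0.8037
  (39 − 35.8788)²/35.8788 = 0.2715
  (9 − 4.0404)²/4.0404 = 6.0879
  (7 − 11.9596)²/11.9596 = 2.0567
χ² = 0.3824 + 0.1292 + 0.8037 + 0.2715 + 6.0879 + 2.0567 = 9.731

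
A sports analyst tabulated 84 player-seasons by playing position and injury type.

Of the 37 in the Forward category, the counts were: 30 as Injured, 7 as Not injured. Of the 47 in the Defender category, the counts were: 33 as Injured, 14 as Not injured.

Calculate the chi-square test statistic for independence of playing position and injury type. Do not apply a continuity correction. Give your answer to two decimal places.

Row totals: 37, 47. Column totals: 63, 21. Grand total N = 84.
Expected counts (row total × column total / N):
  Forward, Injured: 37×63/84 = 27.750
  Forward, Not injured: 37×21/84 = 9.250
  Defender, Injured: 47×63/84 = 35.250
  Defender, Not injured: 47×21/84 = 11.750
Contributions (O − E)²/E:
  (30 − 27.750)²/27.750 = 0.1824
  (7 − 9.250)²/9.250 = 0.5473
  (33 − 35.250)²/35.250 = 0.1436
  (14 − 11.750)²/11.750 = 0.4309
χ² = 0.1824 + 0.5473 + 0.1436 + 0.4309 = 1.30

1.30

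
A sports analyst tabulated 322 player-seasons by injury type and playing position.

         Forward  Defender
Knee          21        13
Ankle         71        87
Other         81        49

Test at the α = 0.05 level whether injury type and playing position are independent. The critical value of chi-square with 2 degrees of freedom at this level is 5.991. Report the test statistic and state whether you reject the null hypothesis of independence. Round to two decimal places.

Row totals: 34, 158, 130. Column totals: 173, 149. Grand total N = 322.
Expected counts (row total × column total / N):
  Knee, Forward: 34×173/322 = 18.267
  Knee, Defender: 34×149/322 = 15.733
  Ankle, Forward: 158×173/322 = 84.888
  Ankle, Defender: 158×149/322 = 73.112
  Other, Forward: 130×173/322 = 69.845
  Other, Defender: 130×149/322 = 60.155
Contributions (O − E)²/E:
  (21 − 18.267)²/18.267 = 0.4089
  (13 − 15.733)²/15.733 = 0.4748
  (71 − 84.888)²/84.888 = 2.2721
  (87 − 73.112)²/73.112 = 2.6381
  (81 − 69.845)²/69.845 = 1.7816
  (49 − 60.155)²/60.155 = 2.0686
χ² = 0.4089 + 0.4748 + 2.2721 + 2.6381 + 1.7816 + 2.0686 = 9.64
df = (3−1)(2−1) = 2. Since 9.64 > 5.991, reject the null hypothesis of independence at α = 0.05.

9.64; reject H₀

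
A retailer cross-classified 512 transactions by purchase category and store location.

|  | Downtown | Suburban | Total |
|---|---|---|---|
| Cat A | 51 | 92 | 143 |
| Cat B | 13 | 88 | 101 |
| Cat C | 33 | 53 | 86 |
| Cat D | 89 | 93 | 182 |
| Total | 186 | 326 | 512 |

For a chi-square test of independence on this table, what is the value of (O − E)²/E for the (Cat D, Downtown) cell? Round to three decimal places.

Row total (Cat D) = 182; column total (Downtown) = 186; N = 512.
Expected count E = 182 × 186 / 512 = 66.1172.
Contribution = (O − E)²/E = (89 − 66.1172)² / 66.1172 = 7.920.

7.920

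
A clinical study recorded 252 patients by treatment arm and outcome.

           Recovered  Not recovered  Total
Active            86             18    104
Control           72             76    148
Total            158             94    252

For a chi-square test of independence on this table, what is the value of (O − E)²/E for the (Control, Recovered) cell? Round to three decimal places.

4.660

Row total (Control) = 148; column total (Recovered) = 158; N = 252.
Expected count E = 148 × 158 / 252 = 92.7937.
Contribution = (O − E)²/E = (72 − 92.7937)² / 92.7937 = 4.660.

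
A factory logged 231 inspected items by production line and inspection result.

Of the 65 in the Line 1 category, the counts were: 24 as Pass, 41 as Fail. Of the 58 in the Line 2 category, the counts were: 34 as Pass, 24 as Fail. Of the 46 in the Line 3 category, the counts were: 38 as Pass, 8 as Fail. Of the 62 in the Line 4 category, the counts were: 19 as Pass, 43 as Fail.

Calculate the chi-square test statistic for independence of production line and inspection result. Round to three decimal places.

35.022

Row totals: 65, 58, 46, 62. Column totals: 115, 116. Grand total N = 231.
Expected counts (row total × column total / N):
  Line 1, Pass: 65×115/231 = 32.3593
  Line 1, Fail: 65×116/231 = 32.6407
  Line 2, Pass: 58×115/231 = 28.8745
  Line 2, Fail: 58×116/231 = 29.1255
  Line 3, Pass: 46×115/231 = 22.9004
  Line 3, Fail: 46×116/231 = 23.0996
  Line 4, Pass: 62×115/231 = 30.8658
  Line 4, Fail: 62×116/231 = 31.1342
Contributions (O − E)²/E:
  (24 − 32.3593)²/32.3593 = 2.1594
  (41 − 32.6407)²/32.6407 = 2.1408
  (34 − 28.8745)²/28.8745 = 0.9098
  (24 − 29.1255)²/29.1255 = 0.9020
  (38 − 22.9004)²/22.9004 = 9.9561
  (8 − 23.0996)²/23.0996 = 9.8702
  (19 − 30.8658)²/30.8658 = 4.5616
  (43 − 31.1342)²/31.1342 = 4.5223
χ² = 2.1594 + 2.1408 + 0.9098 + 0.9020 + 9.9561 + 9.8702 + 4.5616 + 4.5223 = 35.022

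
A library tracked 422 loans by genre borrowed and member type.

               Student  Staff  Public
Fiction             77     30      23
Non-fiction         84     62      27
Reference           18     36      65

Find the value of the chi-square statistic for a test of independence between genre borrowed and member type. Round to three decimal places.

80.762

Row totals: 130, 173, 119. Column totals: 179, 128, 115. Grand total N = 422.
Expected counts (row total × column total / N):
  Fiction, Student: 130×179/422 = 55.1422
  Fiction, Staff: 130×128/422 = 39.4313
  Fiction, Public: 130×115/422 = 35.4265
  Non-fiction, Student: 173×179/422 = 73.3815
  Non-fiction, Staff: 173×128/422 = 52.4739
  Non-fiction, Public: 173×115/422 = 47.1445
  Reference, Student: 119×179/422 = 50.4763
  Reference, Staff: 119×128/422 = 36.0948
  Reference, Public: 119×115/422 = 32.4289
Contributions (O − E)²/E:
  (77 − 55.1422)²/55.1422 = 8.6642
  (30 − 39.4313)²/39.4313 = 2.2558
  (23 − 35.4265)²/35.4265 = 4.3588
  (84 − 73.3815)²/73.3815 = 1.5365
  (62 − 52.4739)²/52.4739 = 1.7294
  (27 − 47.1445)²/47.1445 = 8.6076
  (18 − 50.4763)²/50.4763 = 20.8952
  (36 − 36.0948)²/36.0948 = 0.0002
  (65 − 32.4289)²/32.4289 = 32.7139
χ² = 8.6642 + 2.2558 + 4.3588 + 1.5365 + 1.7294 + 8.6076 + 20.8952 + 0.0002 + 32.7139 = 80.762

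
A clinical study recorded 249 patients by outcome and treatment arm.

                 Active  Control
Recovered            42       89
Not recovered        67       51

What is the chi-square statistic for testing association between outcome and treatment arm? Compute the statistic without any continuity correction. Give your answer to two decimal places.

15.41

Row totals: 131, 118. Column totals: 109, 140. Grand total N = 249.
Expected counts (row total × column total / N):
  Recovered, Active: 131×109/249 = 57.345
  Recovered, Control: 131×140/249 = 73.655
  Not recovered, Active: 118×109/249 = 51.655
  Not recovered, Control: 118×140/249 = 66.345
Contributions (O − E)²/E:
  (42 − 57.345)²/57.345 = 4.1062
  (89 − 73.655)²/73.655 = 3.1969
  (67 − 51.655)²/51.655 = 4.5585
  (51 − 66.345)²/66.345 = 3.5492
χ² = 4.1062 + 3.1969 + 4.5585 + 3.5492 = 15.41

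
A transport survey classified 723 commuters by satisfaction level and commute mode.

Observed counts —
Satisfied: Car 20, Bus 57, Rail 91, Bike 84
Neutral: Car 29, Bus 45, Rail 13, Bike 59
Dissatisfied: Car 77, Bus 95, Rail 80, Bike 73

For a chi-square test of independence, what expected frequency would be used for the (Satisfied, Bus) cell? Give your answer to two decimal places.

68.66

Row total (Satisfied) = 252; column total (Bus) = 197; grand total N = 723.
Expected count = (row total × column total) / N = 252 × 197 / 723 = 68.66.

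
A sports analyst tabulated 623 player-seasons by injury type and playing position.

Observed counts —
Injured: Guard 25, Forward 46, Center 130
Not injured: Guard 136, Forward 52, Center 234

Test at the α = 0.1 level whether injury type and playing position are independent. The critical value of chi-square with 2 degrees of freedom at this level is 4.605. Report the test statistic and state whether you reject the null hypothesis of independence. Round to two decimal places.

Row totals: 201, 422. Column totals: 161, 98, 364. Grand total N = 623.
Expected counts (row total × column total / N):
  Injured, Guard: 201×161/623 = 51.944
  Injured, Forward: 201×98/623 = 31.618
  Injured, Center: 201×364/623 = 117.438
  Not injured, Guard: 422×161/623 = 109.056
  Not injured, Forward: 422×98/623 = 66.382
  Not injured, Center: 422×364/623 = 246.562
Contributions (O − E)²/E:
  (25 − 51.944)²/51.944 = 13.9762
  (46 − 31.618)²/31.618 = 6.5419
  (130 − 117.438)²/117.438 = 1.3437
  (136 − 109.056)²/109.056 = 6.6569
  (52 − 66.382)²/66.382 = 3.1159
  (234 − 246.562)²/246.562 = 0.6400
χ² = 13.9762 + 6.5419 + 1.3437 + 6.6569 + 3.1159 + 0.6400 = 32.27
df = (2−1)(3−1) = 2. Since 32.27 > 4.605, reject the null hypothesis of independence at α = 0.1.

32.27; reject H₀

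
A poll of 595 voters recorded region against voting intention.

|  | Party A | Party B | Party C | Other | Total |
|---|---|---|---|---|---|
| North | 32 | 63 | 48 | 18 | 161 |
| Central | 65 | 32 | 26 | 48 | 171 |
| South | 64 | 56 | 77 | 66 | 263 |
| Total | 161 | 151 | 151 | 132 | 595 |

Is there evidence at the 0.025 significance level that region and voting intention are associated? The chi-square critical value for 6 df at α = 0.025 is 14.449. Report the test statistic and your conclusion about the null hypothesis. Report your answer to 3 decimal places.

Grand total N = 595.
Expected counts (row total × column total / N):
  North, Party A: 161×161/595 = 43.5647
  North, Party B: 161×151/595 = 40.8588
  North, Party C: 161×151/595 = 40.8588
  North, Other: 161×132/595 = 35.7176
  Central, Party A: 171×161/595 = 46.2706
  Central, Party B: 171×151/595 = 43.3966
  Central, Party C: 171×151/595 = 43.3966
  Central, Other: 171×132/595 = 37.9361
  South, Party A: 263×161/595 = 71.1647
  South, Party B: 263×151/595 = 66.7445
  South, Party C: 263×151/595 = 66.7445
  South, Other: 263×132/595 = 58.3462
Contributions (O − E)²/E:
  (32 − 43.5647)²/43.5647 = 3.0700
  (63 − 40.8588)²/40.8588 = 11.9982
  (48 − 40.8588)²/40.8588 = 1.2481
  (18 − 35.7176)²/35.7176 = 8.7888
  (65 − 46.2706)²/46.2706 = 7.5813
  (32 − 43.3966)²/43.3966 = 2.9929
  (26 − 43.3966)²/43.3966 = 6.9739
  (48 − 37.9361)²/37.9361 = 2.6698
  (64 − 71.1647)²/71.1647 = 0.7213
  (56 − 66.7445)²/66.7445 = 1.7296
  (77 − 66.7445)²/66.7445 = 1.5758
  (66 − 58.3462)²/58.3462 = 1.0040
χ² = 3.0700 + 11.9982 + 1.2481 + 8.7888 + 7.5813 + 2.9929 + 6.9739 + 2.6698 + 0.7213 + 1.7296 + 1.5758 + 1.0040 = 50.354
df = (3−1)(4−1) = 6. Since 50.354 > 14.449, reject the null hypothesis of independence at α = 0.025.

50.354; reject H₀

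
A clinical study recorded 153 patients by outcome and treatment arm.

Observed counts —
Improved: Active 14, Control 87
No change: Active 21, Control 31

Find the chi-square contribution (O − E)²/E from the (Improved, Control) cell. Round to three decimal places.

1.064

Row total (Improved) = 101; column total (Control) = 118; N = 153.
Expected count E = 101 × 118 / 153 = 77.89542.
Contribution = (O − E)²/E = (87 − 77.89542)² / 77.89542 = 1.064.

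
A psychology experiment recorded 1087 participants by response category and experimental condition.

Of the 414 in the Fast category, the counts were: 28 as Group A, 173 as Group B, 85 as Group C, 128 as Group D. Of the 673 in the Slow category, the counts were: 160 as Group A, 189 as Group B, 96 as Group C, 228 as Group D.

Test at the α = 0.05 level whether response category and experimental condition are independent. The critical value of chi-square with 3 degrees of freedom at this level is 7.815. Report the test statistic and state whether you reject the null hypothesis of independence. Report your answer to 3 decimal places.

64.072; reject H₀

Row totals: 414, 673. Column totals: 188, 362, 181, 356. Grand total N = 1087.
Expected counts (row total × column total / N):
  Fast, Group A: 414×188/1087 = 71.6026
  Fast, Group B: 414×362/1087 = 137.8730
  Fast, Group C: 414×181/1087 = 68.9365
  Fast, Group D: 414×356/1087 = 135.5879
  Slow, Group A: 673×188/1087 = 116.3974
  Slow, Group B: 673×362/1087 = 224.1270
  Slow, Group C: 673×181/1087 = 112.0635
  Slow, Group D: 673×356/1087 = 220.4121
Contributions (O − E)²/E:
  (28 − 71.6026)²/71.6026 = 26.5519
  (173 − 137.8730)²/137.8730 = 8.9496
  (85 − 68.9365)²/68.9365 = 3.7431
  (128 − 135.5879)²/135.5879 = 0.4246
  (160 − 116.3974)²/116.3974 = 16.3336
  (189 − 224.1270)²/224.1270 = 5.5054
  (96 − 112.0635)²/112.0635 = 2.3026
  (228 − 220.4121)²/220.4121 = 0.2612
χ² = 26.5519 + 8.9496 + 3.7431 + 0.4246 + 16.3336 + 5.5054 + 2.3026 + 0.2612 = 64.072
df = (2−1)(4−1) = 3. Since 64.072 > 7.815, reject the null hypothesis of independence at α = 0.05.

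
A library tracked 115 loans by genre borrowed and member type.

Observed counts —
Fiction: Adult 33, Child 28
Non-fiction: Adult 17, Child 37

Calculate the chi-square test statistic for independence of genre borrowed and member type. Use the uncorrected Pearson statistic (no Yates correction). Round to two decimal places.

5.96

Row totals: 61, 54. Column totals: 50, 65. Grand total N = 115.
Expected counts (row total × column total / N):
  Fiction, Adult: 61×50/115 = 26.5217
  Fiction, Child: 61×65/115 = 34.4783
  Non-fiction, Adult: 54×50/115 = 23.4783
  Non-fiction, Child: 54×65/115 = 30.5217
Contributions (O − E)²/E:
  (33 − 26.5217)²/26.5217 = 1.5824
  (28 − 34.4783)²/34.4783 = 1.2172
  (17 − 23.4783)²/23.4783 = 1.7875
  (37 − 30.5217)²/30.5217 = 1.3750
χ² = 1.5824 + 1.2172 + 1.7875 + 1.3750 = 5.96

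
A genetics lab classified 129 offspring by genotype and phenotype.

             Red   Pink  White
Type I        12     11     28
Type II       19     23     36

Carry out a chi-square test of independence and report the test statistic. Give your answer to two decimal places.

Row totals: 51, 78. Column totals: 31, 34, 64. Grand total N = 129.
Expected counts (row total × column total / N):
  Type I, Red: 51×31/129 = 12.256
  Type I, Pink: 51×34/129 = 13.442
  Type I, White: 51×64/129 = 25.302
  Type II, Red: 78×31/129 = 18.744
  Type II, Pink: 78×34/129 = 20.558
  Type II, White: 78×64/129 = 38.698
Contributions (O − E)²/E:
  (12 − 12.256)²/12.256 = 0.0053
  (11 − 13.442)²/13.442 = 0.4436
  (28 − 25.302)²/25.302 = 0.2877
  (19 − 18.744)²/18.744 = 0.0035
  (23 − 20.558)²/20.558 = 0.2901
  (36 − 38.698)²/38.698 = 0.1881
χ² = 0.0053 + 0.4436 + 0.2877 + 0.0035 + 0.2901 + 0.1881 = 1.22

1.22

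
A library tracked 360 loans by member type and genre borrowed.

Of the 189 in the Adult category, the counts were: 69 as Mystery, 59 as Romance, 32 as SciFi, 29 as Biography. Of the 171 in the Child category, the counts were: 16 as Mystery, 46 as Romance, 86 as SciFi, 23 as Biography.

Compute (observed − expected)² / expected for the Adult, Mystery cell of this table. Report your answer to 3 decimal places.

Row total (Adult) = 189; column total (Mystery) = 85; N = 360.
Expected count E = 189 × 85 / 360 = 44.6250.
Contribution = (O − E)²/E = (69 − 44.6250)² / 44.6250 = 13.314.

13.314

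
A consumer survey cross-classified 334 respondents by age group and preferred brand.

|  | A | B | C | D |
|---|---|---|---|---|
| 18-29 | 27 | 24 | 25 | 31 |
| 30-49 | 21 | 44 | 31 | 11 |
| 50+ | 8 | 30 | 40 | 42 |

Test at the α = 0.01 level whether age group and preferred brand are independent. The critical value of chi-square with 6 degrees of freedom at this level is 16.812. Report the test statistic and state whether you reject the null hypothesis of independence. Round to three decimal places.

Row totals: 107, 107, 120. Column totals: 56, 98, 96, 84. Grand total N = 334.
Expected counts (row total × column total / N):
  18-29, A: 107×56/334 = 17.9401
  18-29, B: 107×98/334 = 31.3952
  18-29, C: 107×96/334 = 30.7545
  18-29, D: 107×84/334 = 26.9102
  30-49, A: 107×56/334 = 17.9401
  30-49, B: 107×98/334 = 31.3952
  30-49, C: 107×96/334 = 30.7545
  30-49, D: 107×84/334 = 26.9102
  50+, A: 120×56/334 = 20.1198
  50+, B: 120×98/334 = 35.2096
  50+, C: 120×96/334 = 34.4910
  50+, D: 120×84/334 = 30.1796
Contributions (O − E)²/E:
  (27 − 17.9401)²/17.9401 = 4.5753
  (24 − 31.3952)²/31.3952 = 1.7420
  (25 − 30.7545)²/30.7545 = 1.0767
  (31 − 26.9102)²/26.9102 = 0.6216
  (21 − 17.9401)²/17.9401 = 0.5219
  (44 − 31.3952)²/31.3952 = 5.0607
  (31 − 30.7545)²/30.7545 = 0.0020
  (11 − 26.9102)²/26.9102 = 9.4066
  (8 − 20.1198)²/20.1198 = 7.3007
  (30 − 35.2096)²/35.2096 = 0.7708
  (40 − 34.4910)²/34.4910 = 0.8799
  (42 − 30.1796)²/30.1796 = 4.6297
χ² = 4.5753 + 1.7420 + 1.0767 + 0.6216 + 0.5219 + 5.0607 + 0.0020 + 9.4066 + 7.3007 + 0.7708 + 0.8799 + 4.6297 = 36.588
df = (3−1)(4−1) = 6. Since 36.588 > 16.812, reject the null hypothesis of independence at α = 0.01.

36.588; reject H₀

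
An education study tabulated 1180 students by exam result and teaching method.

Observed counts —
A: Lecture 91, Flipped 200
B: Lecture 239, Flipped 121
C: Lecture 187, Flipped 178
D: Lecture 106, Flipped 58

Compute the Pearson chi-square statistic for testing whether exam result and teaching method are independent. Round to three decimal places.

90.368

Row totals: 291, 360, 365, 164. Column totals: 623, 557. Grand total N = 1180.
Expected counts (row total × column total / N):
  A, Lecture: 291×623/1180 = 153.63814
  A, Flipped: 291×557/1180 = 137.36186
  B, Lecture: 360×623/1180 = 190.06780
  B, Flipped: 360×557/1180 = 169.93220
  C, Lecture: 365×623/1180 = 192.70763
  C, Flipped: 365×557/1180 = 172.29237
  D, Lecture: 164×623/1180 = 86.58644
  D, Flipped: 164×557/1180 = 77.41356
Contributions (O − E)²/E:
  (91 − 153.63814)²/153.63814 = 25.5375
  (200 − 137.36186)²/137.36186 = 28.5635
  (239 − 190.06780)²/190.06780 = 12.5974
  (121 − 169.93220)²/169.93220 = 14.0901
  (187 − 192.70763)²/192.70763 = 0.1690
  (178 − 172.29237)²/172.29237 = 0.1891
  (106 − 86.58644)²/86.58644 = 4.3527
  (58 − 77.41356)²/77.41356 = 4.8685
χ² = 25.5375 + 28.5635 + 12.5974 + 14.0901 + 0.1690 + 0.1891 + 4.3527 + 4.8685 = 90.368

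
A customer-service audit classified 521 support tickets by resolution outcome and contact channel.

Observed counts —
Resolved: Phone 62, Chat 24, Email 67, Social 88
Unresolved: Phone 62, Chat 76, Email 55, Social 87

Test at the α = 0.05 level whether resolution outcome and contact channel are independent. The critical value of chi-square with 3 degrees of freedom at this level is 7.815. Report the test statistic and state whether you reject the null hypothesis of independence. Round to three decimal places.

25.449; reject H₀

Row totals: 241, 280. Column totals: 124, 100, 122, 175. Grand total N = 521.
Expected counts (row total × column total / N):
  Resolved, Phone: 241×124/521 = 57.3589
  Resolved, Chat: 241×100/521 = 46.2572
  Resolved, Email: 241×122/521 = 56.4338
  Resolved, Social: 241×175/521 = 80.9501
  Unresolved, Phone: 280×124/521 = 66.6411
  Unresolved, Chat: 280×100/521 = 53.7428
  Unresolved, Email: 280×122/521 = 65.5662
  Unresolved, Social: 280×175/521 = 94.0499
Contributions (O − E)²/E:
  (62 − 57.3589)²/57.3589 = 0.3755
  (24 − 46.2572)²/46.2572 = 10.7093
  (67 − 56.4338)²/56.4338 = 1.9783
  (88 − 80.9501)²/80.9501 = 0.6140
  (62 − 66.6411)²/66.6411 = 0.3232
  (76 − 53.7428)²/53.7428 = 9.2177
  (55 − 65.5662)²/65.5662 = 1.7028
  (87 − 94.0499)²/94.0499 = 0.5285
χ² = 0.3755 + 10.7093 + 1.9783 + 0.6140 + 0.3232 + 9.2177 + 1.7028 + 0.5285 = 25.449
df = (2−1)(4−1) = 3. Since 25.449 > 7.815, reject the null hypothesis of independence at α = 0.05.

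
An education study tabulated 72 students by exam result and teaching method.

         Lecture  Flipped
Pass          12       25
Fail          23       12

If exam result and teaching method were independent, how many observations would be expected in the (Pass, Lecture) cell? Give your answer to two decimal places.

Row total (Pass) = 37; column total (Lecture) = 35; grand total N = 72.
Expected count = (row total × column total) / N = 37 × 35 / 72 = 17.99.

17.99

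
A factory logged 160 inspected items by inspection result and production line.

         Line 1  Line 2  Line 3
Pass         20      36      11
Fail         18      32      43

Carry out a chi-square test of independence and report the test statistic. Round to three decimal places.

15.487

Row totals: 67, 93. Column totals: 38, 68, 54. Grand total N = 160.
Expected counts (row total × column total / N):
  Pass, Line 1: 67×38/160 = 15.9125
  Pass, Line 2: 67×68/160 = 28.4750
  Pass, Line 3: 67×54/160 = 22.6125
  Fail, Line 1: 93×38/160 = 22.0875
  Fail, Line 2: 93×68/160 = 39.5250
  Fail, Line 3: 93×54/160 = 31.3875
Contributions (O − E)²/E:
  (20 − 15.9125)²/15.9125 = 1.0500
  (36 − 28.4750)²/28.4750 = 1.9886
  (11 − 22.6125)²/22.6125 = 5.9635
  (18 − 22.0875)²/22.0875 = 0.7564
  (32 − 39.5250)²/39.5250 = 1.4327
  (43 − 31.3875)²/31.3875 = 4.2963
χ² = 1.0500 + 1.9886 + 5.9635 + 0.7564 + 1.4327 + 4.2963 = 15.487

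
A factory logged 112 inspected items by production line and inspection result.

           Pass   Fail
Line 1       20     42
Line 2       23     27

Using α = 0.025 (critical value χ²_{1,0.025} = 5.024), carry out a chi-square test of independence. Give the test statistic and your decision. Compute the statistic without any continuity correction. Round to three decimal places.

Row totals: 62, 50. Column totals: 43, 69. Grand total N = 112.
Expected counts (row total × column total / N):
  Line 1, Pass: 62×43/112 = 23.8036
  Line 1, Fail: 62×69/112 = 38.1964
  Line 2, Pass: 50×43/112 = 19.1964
  Line 2, Fail: 50×69/112 = 30.8036
Contributions (O − E)²/E:
  (20 − 23.8036)²/23.8036 = 0.6078
  (42 − 38.1964)²/38.1964 = 0.3788
  (23 − 19.1964)²/19.1964 = 0.7537
  (27 − 30.8036)²/30.8036 = 0.4697
χ² = 0.6078 + 0.3788 + 0.7537 + 0.4697 = 2.210
df = (2−1)(2−1) = 1. Since 2.210 < 5.024, fail to reject the null hypothesis of independence at α = 0.025.

2.210; fail to reject H₀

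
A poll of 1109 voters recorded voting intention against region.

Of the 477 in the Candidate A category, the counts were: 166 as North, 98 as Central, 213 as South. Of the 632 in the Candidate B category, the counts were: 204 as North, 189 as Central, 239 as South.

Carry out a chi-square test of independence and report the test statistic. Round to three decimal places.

12.839

Row totals: 477, 632. Column totals: 370, 287, 452. Grand total N = 1109.
Expected counts (row total × column total / N):
  Candidate A, North: 477×370/1109 = 159.1434
  Candidate A, Central: 477×287/1109 = 123.4436
  Candidate A, South: 477×452/1109 = 194.4130
  Candidate B, North: 632×370/1109 = 210.8566
  Candidate B, Central: 632×287/1109 = 163.5564
  Candidate B, South: 632×452/1109 = 257.5870
Contributions (O − E)²/E:
  (166 − 159.1434)²/159.1434 = 0.2954
  (98 − 123.4436)²/123.4436 = 5.2443
  (213 − 194.4130)²/194.4130 = 1.7770
  (204 − 210.8566)²/210.8566 = 0.2230
  (189 − 163.5564)²/163.5564 = 3.9581
  (239 − 257.5870)²/257.5870 = 1.3412
χ² = 0.2954 + 5.2443 + 1.7770 + 0.2230 + 3.9581 + 1.3412 = 12.839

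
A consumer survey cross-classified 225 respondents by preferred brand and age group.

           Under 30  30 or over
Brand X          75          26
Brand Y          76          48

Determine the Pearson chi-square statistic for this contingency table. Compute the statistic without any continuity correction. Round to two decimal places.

4.24

Row totals: 101, 124. Column totals: 151, 74. Grand total N = 225.
Expected counts (row total × column total / N):
  Brand X, Under 30: 101×151/225 = 67.782
  Brand X, 30 or over: 101×74/225 = 33.218
  Brand Y, Under 30: 124×151/225 = 83.218
  Brand Y, 30 or over: 124×74/225 = 40.782
Contributions (O − E)²/E:
  (75 − 67.782)²/67.782 = 0.7686
  (26 − 33.218)²/33.218 = 1.5684
  (76 − 83.218)²/83.218 = 0.6261
  (48 − 40.782)²/40.782 = 1.2775
χ² = 0.7686 + 1.5684 + 0.6261 + 1.2775 = 4.24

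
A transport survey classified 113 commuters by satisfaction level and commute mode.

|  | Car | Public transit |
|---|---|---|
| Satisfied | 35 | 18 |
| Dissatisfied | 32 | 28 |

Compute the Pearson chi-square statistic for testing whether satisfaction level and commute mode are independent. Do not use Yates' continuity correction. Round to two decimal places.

Row totals: 53, 60. Column totals: 67, 46. Grand total N = 113.
Expected counts (row total × column total / N):
  Satisfied, Car: 53×67/113 = 31.425
  Satisfied, Public transit: 53×46/113 = 21.575
  Dissatisfied, Car: 60×67/113 = 35.575
  Dissatisfied, Public transit: 60×46/113 = 24.425
Contributions (O − E)²/E:
  (35 − 31.425)²/31.425 = 0.4067
  (18 − 21.575)²/21.575 = 0.5924
  (32 − 35.575)²/35.575 = 0.3593
  (28 − 24.425)²/24.425 = 0.5233
χ² = 0.4067 + 0.5924 + 0.3593 + 0.5233 = 1.88

1.88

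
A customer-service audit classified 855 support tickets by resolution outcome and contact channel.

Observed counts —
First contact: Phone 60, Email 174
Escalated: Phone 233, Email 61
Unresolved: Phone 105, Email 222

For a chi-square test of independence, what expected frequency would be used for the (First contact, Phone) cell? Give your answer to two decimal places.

Row total (First contact) = 234; column total (Phone) = 398; grand total N = 855.
Expected count = (row total × column total) / N = 234 × 398 / 855 = 108.93.

108.93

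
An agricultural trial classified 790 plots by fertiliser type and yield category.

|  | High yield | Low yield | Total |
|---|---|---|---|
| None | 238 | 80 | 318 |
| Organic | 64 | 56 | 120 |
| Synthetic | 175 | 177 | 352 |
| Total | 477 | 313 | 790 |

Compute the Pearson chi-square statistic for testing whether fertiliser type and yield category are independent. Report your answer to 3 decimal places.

47.029

Grand total N = 790.
Expected counts (row total × column total / N):
  None, High yield: 318×477/790 = 192.0076
  None, Low yield: 318×313/790 = 125.9924
  Organic, High yield: 120×477/790 = 72.4557
  Organic, Low yield: 120×313/790 = 47.5443
  Synthetic, High yield: 352×477/790 = 212.5367
  Synthetic, Low yield: 352×313/790 = 139.4633
Contributions (O − E)²/E:
  (238 − 192.0076)²/192.0076 = 11.0168
  (80 − 125.9924)²/125.9924 = 16.7891
  (64 − 72.4557)²/72.4557 = 0.9868
  (56 − 47.5443)²/47.5443 = 1.5038
  (175 − 212.5367)²/212.5367 = 6.6295
  (177 − 139.4633)²/139.4633 = 10.1030
χ² = 11.0168 + 16.7891 + 0.9868 + 1.5038 + 6.6295 + 10.1030 = 47.029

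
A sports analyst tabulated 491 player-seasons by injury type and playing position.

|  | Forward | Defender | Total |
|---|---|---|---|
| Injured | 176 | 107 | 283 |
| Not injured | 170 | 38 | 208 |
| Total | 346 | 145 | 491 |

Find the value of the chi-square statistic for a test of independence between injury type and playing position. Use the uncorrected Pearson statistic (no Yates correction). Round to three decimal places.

Grand total N = 491.
Expected counts (row total × column total / N):
  Injured, Forward: 283×346/491 = 199.4257
  Injured, Defender: 283×145/491 = 83.5743
  Not injured, Forward: 208×346/491 = 146.5743
  Not injured, Defender: 208×145/491 = 61.4257
Contributions (O − E)²/E:
  (176 − 199.4257)²/199.4257 = 2.7517
  (107 − 83.5743)²/83.5743 = 6.5662
  (170 − 146.5743)²/146.5743 = 3.7439
  (38 − 61.4257)²/61.4257 = 8.9338
χ² = 2.7517 + 6.5662 + 3.7439 + 8.9338 = 21.996

21.996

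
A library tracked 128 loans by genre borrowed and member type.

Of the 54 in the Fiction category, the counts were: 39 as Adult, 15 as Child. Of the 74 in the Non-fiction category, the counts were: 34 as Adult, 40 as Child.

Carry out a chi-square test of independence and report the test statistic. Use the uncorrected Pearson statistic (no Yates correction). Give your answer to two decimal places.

Row totals: 54, 74. Column totals: 73, 55. Grand total N = 128.
Expected counts (row total × column total / N):
  Fiction, Adult: 54×73/128 = 30.796875
  Fiction, Child: 54×55/128 = 23.203125
  Non-fiction, Adult: 74×73/128 = 42.203125
  Non-fiction, Child: 74×55/128 = 31.796875
Contributions (O − E)²/E:
  (39 − 30.796875)²/30.796875 = 2.1850
  (15 − 23.203125)²/23.203125 = 2.9001
  (34 − 42.203125)²/42.203125 = 1.5945
  (40 − 31.796875)²/31.796875 = 2.1163
χ² = 2.1850 + 2.9001 + 1.5945 + 2.1163 = 8.80

8.80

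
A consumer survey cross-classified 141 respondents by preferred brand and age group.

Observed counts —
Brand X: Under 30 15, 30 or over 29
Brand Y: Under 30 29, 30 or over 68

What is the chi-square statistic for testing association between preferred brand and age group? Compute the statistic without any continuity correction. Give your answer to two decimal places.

0.25

Row totals: 44, 97. Column totals: 44, 97. Grand total N = 141.
Expected counts (row total × column total / N):
  Brand X, Under 30: 44×44/141 = 13.730
  Brand X, 30 or over: 44×97/141 = 30.270
  Brand Y, Under 30: 97×44/141 = 30.270
  Brand Y, 30 or over: 97×97/141 = 66.730
Contributions (O − E)²/E:
  (15 − 13.730)²/13.730 = 0.1175
  (29 − 30.270)²/30.270 = 0.0533
  (29 − 30.270)²/30.270 = 0.0533
  (68 − 66.730)²/66.730 = 0.0242
χ² = 0.1175 + 0.0533 + 0.0533 + 0.0242 = 0.25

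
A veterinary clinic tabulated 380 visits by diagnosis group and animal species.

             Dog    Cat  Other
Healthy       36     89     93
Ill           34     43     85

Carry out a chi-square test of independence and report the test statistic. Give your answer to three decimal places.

Row totals: 218, 162. Column totals: 70, 132, 178. Grand total N = 380.
Expected counts (row total × column total / N):
  Healthy, Dog: 218×70/380 = 40.1579
  Healthy, Cat: 218×132/380 = 75.7263
  Healthy, Other: 218×178/380 = 102.1158
  Ill, Dog: 162×70/380 = 29.8421
  Ill, Cat: 162×132/380 = 56.2737
  Ill, Other: 162×178/380 = 75.8842
Contributions (O − E)²/E:
  (36 − 40.1579)²/40.1579 = 0.4305
  (89 − 75.7263)²/75.7263 = 2.3267
  (93 − 102.1158)²/102.1158 = 0.8138
  (34 − 29.8421)²/29.8421 = 0.5793
  (43 − 56.2737)²/56.2737 = 3.1310
  (85 − 75.8842)²/75.8842 = 1.0951
χ² = 0.4305 + 2.3267 + 0.8138 + 0.5793 + 3.1310 + 1.0951 = 8.376

8.376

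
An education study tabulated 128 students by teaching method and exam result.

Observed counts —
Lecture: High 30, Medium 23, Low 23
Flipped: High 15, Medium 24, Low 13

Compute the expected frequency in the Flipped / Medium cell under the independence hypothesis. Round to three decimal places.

Row total (Flipped) = 52; column total (Medium) = 47; grand total N = 128.
Expected count = (row total × column total) / N = 52 × 47 / 128 = 19.094.

19.094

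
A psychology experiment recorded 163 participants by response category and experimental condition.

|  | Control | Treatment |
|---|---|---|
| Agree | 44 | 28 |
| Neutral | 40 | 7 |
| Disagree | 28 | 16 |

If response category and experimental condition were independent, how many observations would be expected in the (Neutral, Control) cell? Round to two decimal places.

Row total (Neutral) = 47; column total (Control) = 112; grand total N = 163.
Expected count = (row total × column total) / N = 47 × 112 / 163 = 32.29.

32.29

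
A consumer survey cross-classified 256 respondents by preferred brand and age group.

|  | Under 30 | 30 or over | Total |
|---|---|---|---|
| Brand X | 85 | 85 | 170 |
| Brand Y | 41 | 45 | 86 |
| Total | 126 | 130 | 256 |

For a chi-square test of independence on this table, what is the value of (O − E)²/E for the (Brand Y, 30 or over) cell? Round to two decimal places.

Row total (Brand Y) = 86; column total (30 or over) = 130; N = 256.
Expected count E = 86 × 130 / 256 = 43.672.
Contribution = (O − E)²/E = (45 − 43.672)² / 43.672 = 0.04.

0.04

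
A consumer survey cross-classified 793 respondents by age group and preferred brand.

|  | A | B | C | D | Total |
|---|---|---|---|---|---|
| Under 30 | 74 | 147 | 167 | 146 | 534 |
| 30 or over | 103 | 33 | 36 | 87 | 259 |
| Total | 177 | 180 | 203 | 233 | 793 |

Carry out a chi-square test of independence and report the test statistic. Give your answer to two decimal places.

92.14

Grand total N = 793.
Expected counts (row total × column total / N):
  Under 30, A: 534×177/793 = 119.1904
  Under 30, B: 534×180/793 = 121.2106
  Under 30, C: 534×203/793 = 136.6986
  Under 30, D: 534×233/793 = 156.9004
  30 or over, A: 259×177/793 = 57.8096
  30 or over, B: 259×180/793 = 58.7894
  30 or over, C: 259×203/793 = 66.3014
  30 or over, D: 259×233/793 = 76.0996
Contributions (O − E)²/E:
  (74 − 119.1904)²/119.1904 = 17.1337
  (147 − 121.2106)²/121.2106 = 5.4871
  (167 − 136.6986)²/136.6986 = 6.7168
  (146 − 156.9004)²/156.9004 = 0.7573
  (103 − 57.8096)²/57.8096 = 35.3258
  (33 − 58.7894)²/58.7894 = 11.3131
  (36 − 66.3014)²/66.3014 = 13.8485
  (87 − 76.0996)²/76.0996 = 1.5614
χ² = 17.1337 + 5.4871 + 6.7168 + 0.7573 + 35.3258 + 11.3131 + 13.8485 + 1.5614 = 92.14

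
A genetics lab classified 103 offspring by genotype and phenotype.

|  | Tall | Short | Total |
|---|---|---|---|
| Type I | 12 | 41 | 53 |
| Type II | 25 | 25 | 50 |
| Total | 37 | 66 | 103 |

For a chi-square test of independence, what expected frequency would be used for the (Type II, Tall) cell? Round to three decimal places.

17.961

Row total (Type II) = 50; column total (Tall) = 37; grand total N = 103.
Expected count = (row total × column total) / N = 50 × 37 / 103 = 17.961.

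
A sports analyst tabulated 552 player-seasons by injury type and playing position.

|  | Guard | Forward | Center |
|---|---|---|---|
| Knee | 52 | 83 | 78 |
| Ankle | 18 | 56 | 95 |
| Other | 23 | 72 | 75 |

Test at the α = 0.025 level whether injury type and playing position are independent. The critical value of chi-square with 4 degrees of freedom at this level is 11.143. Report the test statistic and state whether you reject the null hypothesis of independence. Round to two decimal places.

Row totals: 213, 169, 170. Column totals: 93, 211, 248. Grand total N = 552.
Expected counts (row total × column total / N):
  Knee, Guard: 213×93/552 = 35.886
  Knee, Forward: 213×211/552 = 81.418
  Knee, Center: 213×248/552 = 95.696
  Ankle, Guard: 169×93/552 = 28.473
  Ankle, Forward: 169×211/552 = 64.600
  Ankle, Center: 169×248/552 = 75.928
  Other, Guard: 170×93/552 = 28.641
  Other, Forward: 170×211/552 = 64.982
  Other, Center: 170×248/552 = 76.377
Contributions (O − E)²/E:
  (52 − 35.886)²/35.886 = 7.2357
  (83 − 81.418)²/81.418 = 0.0307
  (78 − 95.696)²/95.696 = 3.2723
  (18 − 28.473)²/28.473 = 3.8522
  (56 − 64.600)²/64.600 = 1.1449
  (95 − 75.928)²/75.928 = 4.7906
  (23 − 28.641)²/28.641 = 1.1110
  (72 − 64.982)²/64.982 = 0.7579
  (75 − 76.377)²/76.377 = 0.0248
χ² = 7.2357 + 0.0307 + 3.2723 + 3.8522 + 1.1449 + 4.7906 + 1.1110 + 0.7579 + 0.0248 = 22.22
df = (3−1)(3−1) = 4. Since 22.22 > 11.143, reject the null hypothesis of independence at α = 0.025.

22.22; reject H₀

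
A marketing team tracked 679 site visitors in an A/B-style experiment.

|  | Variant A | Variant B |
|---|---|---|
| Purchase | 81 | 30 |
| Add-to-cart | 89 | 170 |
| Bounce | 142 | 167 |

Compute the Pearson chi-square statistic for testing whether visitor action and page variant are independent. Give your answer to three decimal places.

Row totals: 111, 259, 309. Column totals: 312, 367. Grand total N = 679.
Expected counts (row total × column total / N):
  Purchase, Variant A: 111×312/679 = 51.0044
  Purchase, Variant B: 111×367/679 = 59.9956
  Add-to-cart, Variant A: 259×312/679 = 119.0103
  Add-to-cart, Variant B: 259×367/679 = 139.9897
  Bounce, Variant A: 309×312/679 = 141.9853
  Bounce, Variant B: 309×367/679 = 167.0147
Contributions (O − E)²/E:
  (81 − 51.0044)²/51.0044 = 17.6404
  (30 − 59.9956)²/59.9956 = 14.9967
  (89 − 119.0103)²/119.0103 = 7.5676
  (170 − 139.9897)²/139.9897 = 6.4335
  (142 − 141.9853)²/141.9853 = 0.0000
  (167 − 167.0147)²/167.0147 = 0.0000
χ² = 17.6404 + 14.9967 + 7.5676 + 6.4335 + 0.0000 + 0.0000 = 46.638

46.638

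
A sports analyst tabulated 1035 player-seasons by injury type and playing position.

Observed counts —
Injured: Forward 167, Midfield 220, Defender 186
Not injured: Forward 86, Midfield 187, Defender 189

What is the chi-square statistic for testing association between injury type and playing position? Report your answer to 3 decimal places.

Row totals: 573, 462. Column totals: 253, 407, 375. Grand total N = 1035.
Expected counts (row total × column total / N):
  Injured, Forward: 573×253/1035 = 140.0667
  Injured, Midfield: 573×407/1035 = 225.3246
  Injured, Defender: 573×375/1035 = 207.6087
  Not injured, Forward: 462×253/1035 = 112.9333
  Not injured, Midfield: 462×407/1035 = 181.6754
  Not injured, Defender: 462×375/1035 = 167.3913
Contributions (O − E)²/E:
  (167 − 140.0667)²/140.0667 = 5.1790
  (220 − 225.3246)²/225.3246 = 0.1258
  (186 − 207.6087)²/207.6087 = 2.2491
  (86 − 112.9333)²/112.9333 = 6.4233
  (187 − 181.6754)²/181.6754 = 0.1561
  (189 − 167.3913)²/167.3913 = 2.7895
χ² = 5.1790 + 0.1258 + 2.2491 + 6.4233 + 0.1561 + 2.7895 = 16.923

16.923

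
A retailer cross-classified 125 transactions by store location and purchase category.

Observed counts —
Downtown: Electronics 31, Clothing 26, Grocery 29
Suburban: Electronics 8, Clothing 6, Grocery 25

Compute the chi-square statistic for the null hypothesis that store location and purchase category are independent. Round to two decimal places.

10.12

Row totals: 86, 39. Column totals: 39, 32, 54. Grand total N = 125.
Expected counts (row total × column total / N):
  Downtown, Electronics: 86×39/125 = 26.832
  Downtown, Clothing: 86×32/125 = 22.016
  Downtown, Grocery: 86×54/125 = 37.152
  Suburban, Electronics: 39×39/125 = 12.168
  Suburban, Clothing: 39×32/125 = 9.984
  Suburban, Grocery: 39×54/125 = 16.848
Contributions (O − E)²/E:
  (31 − 26.832)²/26.832 = 0.6474
  (26 − 22.016)²/22.016 = 0.7209
  (29 − 37.152)²/37.152 = 1.7887
  (8 − 12.168)²/12.168 = 1.4277
  (6 − 9.984)²/9.984 = 1.5898
  (25 − 16.848)²/16.848 = 3.9444
χ² = 0.6474 + 0.7209 + 1.7887 + 1.4277 + 1.5898 + 3.9444 = 10.12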